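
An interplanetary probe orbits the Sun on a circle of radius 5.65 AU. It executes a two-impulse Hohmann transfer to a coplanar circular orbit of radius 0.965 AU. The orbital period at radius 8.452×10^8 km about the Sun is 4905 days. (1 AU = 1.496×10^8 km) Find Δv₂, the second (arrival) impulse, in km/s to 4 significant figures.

From Kepler's third law T² = 4π²r³/μ at r = 8.452×10^8 km, T = 4905 days = 4905 × 86400 s = 4.23792×10^8 s: μ = 4π²r³/T² = 1.32719×10^11 km³/s².
In km: r₁ = 5.65 × 1.496×10^8 = 8.4524×10^8 km; r₂ = 0.965 × 1.496×10^8 = 1.44364×10^8 km.
Transfer-ellipse semi-major axis a_t = (r₁ + r₂)/2 = (8.4524×10^8 + 1.44364×10^8)/2 = 4.94802×10^8 km.
Circular speed at r = 1.44364×10^8 km: v_c = √(μ/r) = 30.321 km/s.
Transfer-orbit speed at the same r (vis-viva, a = a_t): v_t = √[μ(2/r − 1/a_t)] = 39.629 km/s.
Δv₂ = |v_t − v_c| = |39.629 − 30.321| = 9.308 km/s.

Δv₂ = 9.308 km/s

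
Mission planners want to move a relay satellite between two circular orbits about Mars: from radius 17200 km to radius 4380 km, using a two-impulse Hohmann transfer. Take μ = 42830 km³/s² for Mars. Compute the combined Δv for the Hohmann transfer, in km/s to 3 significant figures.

Transfer-ellipse semi-major axis a_t = (r₁ + r₂)/2 = (17200 + 4380)/2 = 10790 km.
At r₁ the circular-orbit speed is v₁ = √(μ/r₁) = 1.5780 km/s.
On the transfer ellipse at r₁, vis-viva gives v_a = √[μ(2/r₁ − 1/a_t)] = 1.0054 km/s.
First burn Δv₁ = |v_a − v₁| = 0.5726 km/s.
At r₂, v₂ = √(μ/r₂) = 3.127066 km/s.
Transfer-orbit speed at r₂: v_p = √[μ(2/r₂ − 1/a_t)] = 3.948121 km/s.
Second burn Δv₂ = |v₂ − v_p| = 0.8211 km/s.
Total Δv = Δv₁ + Δv₂ = 1.394 km/s.

Δv = 1.39 km/s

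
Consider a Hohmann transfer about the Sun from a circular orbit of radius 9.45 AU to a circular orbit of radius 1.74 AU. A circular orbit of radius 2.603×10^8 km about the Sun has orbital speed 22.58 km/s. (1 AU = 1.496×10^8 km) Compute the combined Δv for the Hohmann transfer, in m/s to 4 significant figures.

Δv = 11050 m/s

From the circular-orbit relation v² = μ/r at r = 2.603×10^8 km: μ = v²r = (22.58)² × 2.603×10^8 = 1.32716×10^11 km³/s².
In km: r₁ = 9.45 × 1.496×10^8 = 1.41372×10^9 km; r₂ = 1.74 × 1.496×10^8 = 2.60304×10^8 km.
Semi-major axis of the transfer orbit: a_t = (1.41372×10^9 + 2.60304×10^8)/2 = 8.37012×10^8 km.
Circular speed at r₁: v₁ = √(μ/r₁) = √(1.32716×10^11/1.41372×10^9) = 9.689 km/s.
On the transfer ellipse at r₁, v² = μ(2/r − 1/a) gives v_a = √[μ(2/r₁ − 1/a_t)] = 5.403 km/s.
First burn Δv₁ = |v_a − v₁| = 4.286 km/s.
Circular speed at r₂: v₂ = √(μ/r₂) = 22.580 km/s.
Transfer-orbit speed at r₂: v_p = √[μ(2/r₂ − 1/a_t)] = 29.345 km/s.
Second burn Δv₂ = |v₂ − v_p| = 6.765 km/s.
Total Δv = Δv₁ + Δv₂ = 11.05 km/s.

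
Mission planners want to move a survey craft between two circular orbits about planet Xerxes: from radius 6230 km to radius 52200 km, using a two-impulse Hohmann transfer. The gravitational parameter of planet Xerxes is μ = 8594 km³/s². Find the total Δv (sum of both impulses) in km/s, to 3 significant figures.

Δv = 0.614 km/s

Transfer-ellipse semi-major axis a_t = (r₁ + r₂)/2 = (6230 + 52200)/2 = 29215 km.
Circular speed at r₁: v₁ = √(μ/r₁) = √(8594/6230) = 1.174502 km/s.
On the transfer ellipse at r₁, vis-viva equation gives v_p = √[μ(2/r₁ − 1/a_t)] = 1.569950 km/s.
First burn Δv₁ = |v_p − v₁| = 0.3954 km/s.
At r₂, v₂ = √(μ/r₂) = 0.4058 km/s.
Transfer-orbit speed at r₂: v_a = √[μ(2/r₂ − 1/a_t)] = 0.1874 km/s.
Second burn Δv₂ = |v₂ − v_a| = 0.2184 km/s.
Δv = Δv₁ + Δv₂ = 0.3954 + 0.2184 = 0.6138 km/s.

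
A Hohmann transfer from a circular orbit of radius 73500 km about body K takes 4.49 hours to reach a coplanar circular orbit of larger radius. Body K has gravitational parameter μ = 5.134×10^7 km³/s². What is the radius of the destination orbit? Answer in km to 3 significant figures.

r₂ = 1.48×10^5 km

Transfer time t = 4.49 hours = 16164 s, and t = π√(a_t³/μ).
So a_t = (μ t²/π²)^(1/3) = (5.134×10^7 × (16164)² / π²)^(1/3) = 1.1077×10^5 km.
Since a_t = (r₁ + r₂)/2, r₂ = 2a_t − r₁ = 2×1.1077×10^5 − 73500 = 1.4804×10^5 km.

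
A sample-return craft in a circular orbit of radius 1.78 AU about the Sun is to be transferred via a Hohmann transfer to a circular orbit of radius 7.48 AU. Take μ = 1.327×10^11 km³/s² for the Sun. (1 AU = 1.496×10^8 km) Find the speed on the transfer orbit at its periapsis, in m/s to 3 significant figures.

In km: r₁ = 1.78 × 1.496×10^8 = 2.66288×10^8 km; r₂ = 7.48 × 1.496×10^8 = 1.119008×10^9 km.
The Hohmann ellipse has a_t = (r₁ + r₂)/2 = 6.92648×10^8 km.
At periapsis, r = 2.66288×10^8 km.
From the vis-viva equation, v = √[μ(2/r − 1/a_t)] = 28.37 km/s.

v = 28400 m/s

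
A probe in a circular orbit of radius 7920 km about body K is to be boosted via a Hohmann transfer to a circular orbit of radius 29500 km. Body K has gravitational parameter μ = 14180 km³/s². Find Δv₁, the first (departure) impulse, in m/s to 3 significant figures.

Δv₁ = 342 m/s

The Hohmann ellipse has a_t = (r₁ + r₂)/2 = 18710 km.
On the circular orbit at r = 7920 km, v_c = √(μ/r) = 1.3381 km/s.
Vis-viva on the transfer ellipse at r = 7920 km gives v_t = √[μ(2/r − 1/a_t)] = 1.6802 km/s.
Δv₁ = |v_t − v_c| = |1.6802 − 1.3381| = 0.3421 km/s.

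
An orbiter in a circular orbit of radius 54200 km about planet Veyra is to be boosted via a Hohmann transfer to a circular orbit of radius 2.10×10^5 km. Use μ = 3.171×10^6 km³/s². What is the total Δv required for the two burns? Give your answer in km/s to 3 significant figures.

Δv = 3.39 km/s

Semi-major axis of the transfer orbit: a_t = (54200 + 2.100×10^5)/2 = 1.321×10^5 km.
At r₁ the circular-orbit speed is v₁ = √(μ/r₁) = 7.649 km/s.
Transfer-orbit speed at r₁ (vis-viva): v_p = √[μ(2/r₁ − 1/a_t)] = 9.644 km/s.
First burn Δv₁ = |v_p − v₁| = 1.995 km/s.
At r₂, v₂ = √(μ/r₂) = 3.886 km/s.
Transfer-orbit speed at r₂: v_a = √[μ(2/r₂ − 1/a_t)] = 2.489 km/s.
Second burn Δv₂ = |v₂ − v_a| = 1.397 km/s.
Total Δv = Δv₁ + Δv₂ = 3.392 km/s.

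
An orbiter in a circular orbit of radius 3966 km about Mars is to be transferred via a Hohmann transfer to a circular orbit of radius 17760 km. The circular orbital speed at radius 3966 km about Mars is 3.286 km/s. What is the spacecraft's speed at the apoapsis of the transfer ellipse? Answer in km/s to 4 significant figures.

v = 0.9383 km/s

From the circular-orbit relation v² = μ/r at r = 3966 km: μ = v²r = (3.286)² × 3966 = 42824.1 km³/s².
Transfer-ellipse semi-major axis a_t = (r₁ + r₂)/2 = (3966 + 17760)/2 = 10863 km.
The apoapsis of the transfer ellipse is at r = 17760 km.
From the vis-viva equation, v = √[μ(2/r − 1/a_t)] = 0.9383 km/s.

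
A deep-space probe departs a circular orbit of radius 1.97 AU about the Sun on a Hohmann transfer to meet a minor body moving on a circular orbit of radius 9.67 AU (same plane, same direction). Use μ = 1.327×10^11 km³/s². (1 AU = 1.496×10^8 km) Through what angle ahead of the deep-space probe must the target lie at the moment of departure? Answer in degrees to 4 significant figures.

In km: r₁ = 1.97 × 1.496×10^8 = 2.94712×10^8 km; r₂ = 9.67 × 1.496×10^8 = 1.446632×10^9 km.
The Hohmann ellipse has a_t = (r₁ + r₂)/2 = 8.70672×10^8 km.
Transfer time t = π√(a_t³/μ) = 2.216×10^8 s.
The target's mean motion on its circular orbit is ω₂ = √(μ/r₂³) = 6.621×10^-9 rad/s.
Angle swept by the target during transfer: ω₂·t = 1.467 rad = 84.05°.
The deep-space probe traverses 180° on the transfer ellipse, so the target must lead by 180° − 84.05° = 95.95°.

φ = 95.95°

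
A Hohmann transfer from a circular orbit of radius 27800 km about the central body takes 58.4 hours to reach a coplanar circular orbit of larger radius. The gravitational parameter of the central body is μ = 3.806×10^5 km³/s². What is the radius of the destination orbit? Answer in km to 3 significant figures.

Transfer time t = 58.4 hours = 2.1024×10^5 s, and t = π√(a_t³/μ).
So a_t = (μ t²/π²)^(1/3) = (3.806×10^5 × (2.1024×10^5)² / π²)^(1/3) = 1.1945×10^5 km.
Since a_t = (r₁ + r₂)/2, r₂ = 2a_t − r₁ = 2×1.1945×10^5 − 27800 = 2.111×10^5 km.

r₂ = 2.11×10^5 km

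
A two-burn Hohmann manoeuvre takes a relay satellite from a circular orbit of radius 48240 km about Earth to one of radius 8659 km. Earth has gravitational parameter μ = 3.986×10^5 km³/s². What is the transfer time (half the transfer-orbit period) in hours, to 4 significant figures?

Transfer-ellipse semi-major axis a_t = (r₁ + r₂)/2 = (48240 + 8659)/2 = 28449.5 km.
By Kepler's third law the transfer-orbit period is T = 2π√(a_t³/μ), so t = T/2 = 23880 s.
Converting: 23880 s ÷ 3600 s/hour = 6.633 hours.

t = 6.633 hours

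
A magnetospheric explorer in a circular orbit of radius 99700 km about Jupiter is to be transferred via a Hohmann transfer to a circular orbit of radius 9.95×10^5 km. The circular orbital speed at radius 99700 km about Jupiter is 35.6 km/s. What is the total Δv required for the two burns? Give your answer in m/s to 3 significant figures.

Δv = 18900 m/s

From the circular-orbit relation v² = μ/r at r = 99700 km: μ = v²r = (35.6)² × 99700 = 1.26356×10^8 km³/s².
Semi-major axis of the transfer orbit: a_t = (99700 + 9.950×10^5)/2 = 5.4735×10^5 km.
At r₁ the circular-orbit speed is v₁ = √(μ/r₁) = 35.60 km/s.
On the transfer ellipse at r₁, vis-viva equation gives v_p = √[μ(2/r₁ − 1/a_t)] = 48.00 km/s.
First burn Δv₁ = |v_p − v₁| = 12.40 km/s.
Circular speed at r₂: v₂ = √(μ/r₂) = 11.27 km/s.
Transfer-orbit speed at r₂: v_a = √[μ(2/r₂ − 1/a_t)] = 4.810 km/s.
Second burn Δv₂ = |v₂ − v_a| = 6.460 km/s.
Δv = Δv₁ + Δv₂ = 12.40 + 6.460 = 18.86 km/s.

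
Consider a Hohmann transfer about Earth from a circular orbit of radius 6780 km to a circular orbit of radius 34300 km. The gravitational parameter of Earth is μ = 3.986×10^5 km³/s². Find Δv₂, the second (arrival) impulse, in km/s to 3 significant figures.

Δv₂ = 1.45 km/s

Semi-major axis of the transfer orbit: a_t = (6780 + 34300)/2 = 20540 km.
Circular speed at r = 34300 km: v_c = √(μ/r) = 3.409 km/s.
Vis-viva on the transfer ellipse at r = 34300 km gives v_t = √[μ(2/r − 1/a_t)] = 1.959 km/s.
Δv₂ = |v_t − v_c| = |1.959 − 3.409| = 1.450 km/s.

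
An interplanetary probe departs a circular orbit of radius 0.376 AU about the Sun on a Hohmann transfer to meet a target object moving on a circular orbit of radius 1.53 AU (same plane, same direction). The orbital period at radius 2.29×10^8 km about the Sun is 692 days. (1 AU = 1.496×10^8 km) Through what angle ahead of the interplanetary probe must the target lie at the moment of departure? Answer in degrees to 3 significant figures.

From Kepler's third law T² = 4π²r³/μ at r = 2.29×10^8 km, T = 692 days = 692 × 86400 s = 5.97888×10^7 s: μ = 4π²r³/T² = 1.32625×10^11 km³/s².
In km: r₁ = 0.376 × 1.496×10^8 = 5.62496×10^7 km; r₂ = 1.53 × 1.496×10^8 = 2.28888×10^8 km.
Transfer-ellipse semi-major axis a_t = (r₁ + r₂)/2 = (5.62496×10^7 + 2.28888×10^8)/2 = 1.425688×10^8 km.
Transfer time t = π√(a_t³/μ) = 1.4685×10^7 s.
Target angular speed ω₂ = √(μ/r₂³) = 1.0517×10^-7 rad/s.
Angle swept by the target during transfer: ω₂·t = 1.5444 rad = 88.49°.
Arrival is 180° from departure on the ellipse, so φ = 180° − 88.49° = 91.5°.

φ = 91.5°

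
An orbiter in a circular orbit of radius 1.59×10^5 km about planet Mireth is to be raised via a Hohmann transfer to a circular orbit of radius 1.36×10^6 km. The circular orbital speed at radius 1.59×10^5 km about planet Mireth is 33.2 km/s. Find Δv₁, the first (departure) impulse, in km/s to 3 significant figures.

From the circular-orbit relation v² = μ/r at r = 1.59×10^5 km: μ = v²r = (33.2)² × 1.59×10^5 = 1.75256×10^8 km³/s².
Semi-major axis of the transfer orbit: a_t = (1.590×10^5 + 1.360×10^6)/2 = 7.595×10^5 km.
On the circular orbit at r = 1.590×10^5 km, v_c = √(μ/r) = 33.20 km/s.
Transfer-orbit speed at the same r (vis-viva, a = a_t): v_t = √[μ(2/r − 1/a_t)] = 44.43 km/s.
Δv₁ = |v_t − v_c| = |44.43 − 33.20| = 11.23 km/s.

Δv₁ = 11.2 km/s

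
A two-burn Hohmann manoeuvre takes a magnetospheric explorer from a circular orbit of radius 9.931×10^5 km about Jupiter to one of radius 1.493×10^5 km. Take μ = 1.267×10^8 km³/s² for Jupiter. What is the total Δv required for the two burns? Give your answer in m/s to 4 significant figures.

Δv = 14800 m/s

The Hohmann ellipse has a_t = (r₁ + r₂)/2 = 5.712×10^5 km.
At r₁ the circular-orbit speed is v₁ = √(μ/r₁) = 11.295 km/s.
On the transfer ellipse at r₁, vis-viva gives v_a = √[μ(2/r₁ − 1/a_t)] = 5.7747 km/s.
First burn Δv₁ = |v_a − v₁| = 5.520 km/s.
At r₂, v₂ = √(μ/r₂) = 29.13 km/s.
Transfer-orbit speed at r₂: v_p = √[μ(2/r₂ − 1/a_t)] = 38.41 km/s.
Second burn Δv₂ = |v₂ − v_p| = 9.280 km/s.
Total Δv = Δv₁ + Δv₂ = 14.80 km/s.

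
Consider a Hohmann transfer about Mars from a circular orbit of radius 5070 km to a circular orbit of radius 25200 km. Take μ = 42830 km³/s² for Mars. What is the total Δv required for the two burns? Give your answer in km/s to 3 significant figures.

Δv = 1.39 km/s

Semi-major axis of the transfer orbit: a_t = (5070 + 25200)/2 = 15135 km.
At r₁ the circular-orbit speed is v₁ = √(μ/r₁) = 2.9065 km/s.
On the transfer ellipse at r₁, vis-viva gives v_p = √[μ(2/r₁ − 1/a_t)] = 3.7504 km/s.
First burn Δv₁ = |v_p − v₁| = 0.8439 km/s.
Circular speed at r₂: v₂ = √(μ/r₂) = 1.30369 km/s.
Transfer-orbit speed at r₂: v_a = √[μ(2/r₂ − 1/a_t)] = 0.754547 km/s.
Second burn Δv₂ = |v₂ − v_a| = 0.5491 km/s.
Δv = Δv₁ + Δv₂ = 0.8439 + 0.5491 = 1.393 km/s.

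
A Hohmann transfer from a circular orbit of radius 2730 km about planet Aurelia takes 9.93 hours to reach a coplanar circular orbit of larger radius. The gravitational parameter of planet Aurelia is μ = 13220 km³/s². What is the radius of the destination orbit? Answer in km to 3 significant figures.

Transfer time t = 9.93 hours = 35748 s, and t = π√(a_t³/μ).
So a_t = (μ t²/π²)^(1/3) = (13220 × (35748)² / π²)^(1/3) = 11962 km.
Since a_t = (r₁ + r₂)/2, r₂ = 2a_t − r₁ = 2×11962 − 2730 = 21194 km.

r₂ = 21200 km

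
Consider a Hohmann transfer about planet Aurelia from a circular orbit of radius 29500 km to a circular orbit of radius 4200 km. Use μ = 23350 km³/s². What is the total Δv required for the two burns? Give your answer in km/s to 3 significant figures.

Transfer-ellipse semi-major axis a_t = (r₁ + r₂)/2 = (29500 + 4200)/2 = 16850 km.
At r₁ the circular-orbit speed is v₁ = √(μ/r₁) = 0.8897 km/s.
Transfer-orbit speed at r₁ (vis-viva equation): v_a = √[μ(2/r₁ − 1/a_t)] = 0.4442 km/s.
First burn Δv₁ = |v_a − v₁| = 0.44550 km/s.
At r₂, v₂ = √(μ/r₂) = 2.35786 km/s.
Transfer-orbit speed at r₂: v_p = √[μ(2/r₂ − 1/a_t)] = 3.11982 km/s.
Second burn Δv₂ = |v₂ − v_p| = 0.76196 km/s.
Total Δv = Δv₁ + Δv₂ = 1.207 km/s.

Δv = 1.21 km/s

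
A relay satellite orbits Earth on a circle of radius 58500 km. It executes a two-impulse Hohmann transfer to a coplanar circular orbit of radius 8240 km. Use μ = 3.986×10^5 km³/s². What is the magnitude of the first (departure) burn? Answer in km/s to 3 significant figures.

Δv₁ = 1.31 km/s

Semi-major axis of the transfer orbit: a_t = (58500 + 8240)/2 = 33370 km.
Circular speed at r = 58500 km: v_c = √(μ/r) = 2.610 km/s.
Transfer-orbit speed at the same r (vis-viva, a = a_t): v_t = √[μ(2/r − 1/a_t)] = 1.297 km/s.
Δv₁ = |v_t − v_c| = |1.297 − 2.610| = 1.313 km/s.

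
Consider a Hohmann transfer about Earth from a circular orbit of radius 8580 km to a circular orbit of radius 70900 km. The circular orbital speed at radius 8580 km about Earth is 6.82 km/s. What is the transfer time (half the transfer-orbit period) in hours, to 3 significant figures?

t = 10.9 hours

From the circular-orbit relation v² = μ/r at r = 8580 km: μ = v²r = (6.82)² × 8580 = 3.99076×10^5 km³/s².
Semi-major axis of the transfer orbit: a_t = (8580 + 70900)/2 = 39740 km.
Transfer time t = π√(a_t³/μ) = π√((39740)³ / 3.99076×10^5) = 39400 s.
Converting: 39400 s ÷ 3600 s/hour = 10.9 hours.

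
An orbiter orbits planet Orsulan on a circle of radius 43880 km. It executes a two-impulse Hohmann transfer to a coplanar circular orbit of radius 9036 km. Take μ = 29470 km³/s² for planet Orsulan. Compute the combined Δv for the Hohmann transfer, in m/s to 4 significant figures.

Δv = 860.4 m/s

The Hohmann ellipse has a_t = (r₁ + r₂)/2 = 26458 km.
At r₁ the circular-orbit speed is v₁ = √(μ/r₁) = 0.8195 km/s.
On the transfer ellipse at r₁, vis-viva gives v_a = √[μ(2/r₁ − 1/a_t)] = 0.4789 km/s.
First burn Δv₁ = |v_a − v₁| = 0.3406 km/s.
Circular speed at r₂: v₂ = √(μ/r₂) = 1.8059 km/s.
Transfer-orbit speed at r₂: v_p = √[μ(2/r₂ − 1/a_t)] = 2.3257 km/s.
Second burn Δv₂ = |v₂ − v_p| = 0.5198 km/s.
Δv = Δv₁ + Δv₂ = 0.3406 + 0.5198 = 0.8604 km/s.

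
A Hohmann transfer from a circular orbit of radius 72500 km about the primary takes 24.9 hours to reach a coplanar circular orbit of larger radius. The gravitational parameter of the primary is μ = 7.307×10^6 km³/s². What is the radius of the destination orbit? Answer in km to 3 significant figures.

r₂ = 2.90×10^5 km

Transfer time t = 24.9 hours = 89640 s, and t = π√(a_t³/μ).
So a_t = (μ t²/π²)^(1/3) = (7.307×10^6 × (89640)² / π²)^(1/3) = 1.8120×10^5 km.
Since a_t = (r₁ + r₂)/2, r₂ = 2a_t − r₁ = 2×1.8120×10^5 − 72500 = 2.899×10^5 km.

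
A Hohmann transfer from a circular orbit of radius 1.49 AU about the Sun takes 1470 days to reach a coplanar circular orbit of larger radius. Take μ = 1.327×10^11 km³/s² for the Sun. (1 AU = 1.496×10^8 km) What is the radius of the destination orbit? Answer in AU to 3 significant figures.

r₂ = 6.54 AU

In km: r₁ = 1.49 × 1.496×10^8 = 2.22904×10^8 km.
Transfer time t = 1470 days = 1.27008×10^8 s, and t = π√(a_t³/μ).
So a_t = (μ t²/π²)^(1/3) = (1.327×10^11 × (1.27008×10^8)² / π²)^(1/3) = 6.0082×10^8 km.
Since a_t = (r₁ + r₂)/2, r₂ = 2a_t − r₁ = 2×6.0082×10^8 − 2.22904×10^8 = 9.78736×10^8 km.
In AU: r₂ = 9.78736×10^8 / 1.496×10^8 = 6.54 AU.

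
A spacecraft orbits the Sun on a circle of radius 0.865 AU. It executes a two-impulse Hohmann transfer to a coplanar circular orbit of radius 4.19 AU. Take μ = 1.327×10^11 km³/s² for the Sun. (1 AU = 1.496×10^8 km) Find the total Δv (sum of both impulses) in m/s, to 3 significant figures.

Δv = 15200 m/s

In km: r₁ = 0.865 × 1.496×10^8 = 1.29404×10^8 km; r₂ = 4.19 × 1.496×10^8 = 6.26824×10^8 km.
Transfer-ellipse semi-major axis a_t = (r₁ + r₂)/2 = (1.29404×10^8 + 6.26824×10^8)/2 = 3.78114×10^8 km.
Circular speed at r₁: v₁ = √(μ/r₁) = √(1.327×10^11/1.29404×10^8) = 32.023 km/s.
Transfer-orbit speed at r₁ (v² = μ(2/r − 1/a)): v_p = √[μ(2/r₁ − 1/a_t)] = 41.231 km/s.
First burn Δv₁ = |v_p − v₁| = 9.208 km/s.
Circular speed at r₂: v₂ = √(μ/r₂) = 14.55 km/s.
Transfer-orbit speed at r₂: v_a = √[μ(2/r₂ − 1/a_t)] = 8.512 km/s.
Second burn Δv₂ = |v₂ − v_a| = 6.038 km/s.
Total Δv = Δv₁ + Δv₂ = 15.25 km/s.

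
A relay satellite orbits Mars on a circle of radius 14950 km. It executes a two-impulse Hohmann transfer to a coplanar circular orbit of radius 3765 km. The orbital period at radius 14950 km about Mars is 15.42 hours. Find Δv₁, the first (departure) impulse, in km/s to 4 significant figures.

From Kepler's third law T² = 4π²r³/μ at r = 14950 km, T = 15.42 hours = 15.42 × 3600 s = 55512 s: μ = 4π²r³/T² = 42806.5 km³/s².
The Hohmann ellipse has a_t = (r₁ + r₂)/2 = 9357.5 km.
On the circular orbit at r = 14950 km, v_c = √(μ/r) = 1.6921 km/s.
Transfer-orbit speed at the same r (vis-viva, a = a_t): v_t = √[μ(2/r − 1/a_t)] = 1.0733 km/s.
Δv₁ = |v_t − v_c| = |1.0733 − 1.6921| = 0.6188 km/s.

Δv₁ = 0.6188 km/s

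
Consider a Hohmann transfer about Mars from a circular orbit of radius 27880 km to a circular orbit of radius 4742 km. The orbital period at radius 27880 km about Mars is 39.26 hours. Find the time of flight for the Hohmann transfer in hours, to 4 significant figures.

From Kepler's third law T² = 4π²r³/μ at r = 27880 km, T = 39.26 hours = 39.26 × 3600 s = 1.41336×10^5 s: μ = 4π²r³/T² = 42828.5 km³/s².
Semi-major axis of the transfer orbit: a_t = (27880 + 4742)/2 = 16311 km.
Half the transfer-orbit period gives t = π√(a_t³/μ) = 31623 s.
Converting: 31623 s ÷ 3600 s/hour = 8.784 hours.

t = 8.784 hours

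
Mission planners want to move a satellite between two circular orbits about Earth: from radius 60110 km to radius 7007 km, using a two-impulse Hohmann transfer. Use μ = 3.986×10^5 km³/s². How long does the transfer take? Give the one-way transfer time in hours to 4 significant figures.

t = 8.497 hours

Transfer-ellipse semi-major axis a_t = (r₁ + r₂)/2 = (60110 + 7007)/2 = 33558.5 km.
Transfer time t = π√(a_t³/μ) = π√((33558.5)³ / 3.986×10^5) = 30590 s.
Converting: 30590 s ÷ 3600 s/hour = 8.497 hours.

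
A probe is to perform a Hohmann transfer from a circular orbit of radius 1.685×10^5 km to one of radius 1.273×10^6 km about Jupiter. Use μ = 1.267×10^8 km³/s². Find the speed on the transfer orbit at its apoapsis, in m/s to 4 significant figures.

v = 4824 m/s

Transfer-ellipse semi-major axis a_t = (r₁ + r₂)/2 = (1.685×10^5 + 1.273×10^6)/2 = 7.2075×10^5 km.
The apoapsis of the transfer ellipse is at r = 1.273×10^6 km.
Vis-viva: v = √[μ(2/r − 1/a_t)] = √[1.267×10^8 × (2/1.273×10^6 − 1/7.2075×10^5)] = 4.824 km/s.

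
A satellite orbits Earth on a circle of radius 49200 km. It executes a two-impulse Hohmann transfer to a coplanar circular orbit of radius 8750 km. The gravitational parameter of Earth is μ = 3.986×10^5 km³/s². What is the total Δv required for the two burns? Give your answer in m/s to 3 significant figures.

The Hohmann ellipse has a_t = (r₁ + r₂)/2 = 28975 km.
At r₁ the circular-orbit speed is v₁ = √(μ/r₁) = 2.846 km/s.
Transfer-orbit speed at r₁ (vis-viva): v_a = √[μ(2/r₁ − 1/a_t)] = 1.564 km/s.
First burn Δv₁ = |v_a − v₁| = 1.282 km/s.
Circular speed at r₂: v₂ = √(μ/r₂) = 6.749 km/s.
Transfer-orbit speed at r₂: v_p = √[μ(2/r₂ − 1/a_t)] = 8.795 km/s.
Second burn Δv₂ = |v₂ − v_p| = 2.046 km/s.
Δv = Δv₁ + Δv₂ = 1.282 + 2.046 = 3.328 km/s.

Δv = 3330 m/s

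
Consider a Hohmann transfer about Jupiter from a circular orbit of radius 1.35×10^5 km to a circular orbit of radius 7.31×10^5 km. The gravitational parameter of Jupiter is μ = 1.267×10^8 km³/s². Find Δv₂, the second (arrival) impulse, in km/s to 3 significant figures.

Transfer-ellipse semi-major axis a_t = (r₁ + r₂)/2 = (1.350×10^5 + 7.310×10^5)/2 = 4.330×10^5 km.
Circular speed at r = 7.310×10^5 km: v_c = √(μ/r) = 13.165 km/s.
Vis-viva on the transfer ellipse at r = 7.310×10^5 km gives v_t = √[μ(2/r − 1/a_t)] = 7.3511 km/s.
Δv₂ = |v_t − v_c| = |7.3511 − 13.165| = 5.814 km/s.

Δv₂ = 5.81 km/s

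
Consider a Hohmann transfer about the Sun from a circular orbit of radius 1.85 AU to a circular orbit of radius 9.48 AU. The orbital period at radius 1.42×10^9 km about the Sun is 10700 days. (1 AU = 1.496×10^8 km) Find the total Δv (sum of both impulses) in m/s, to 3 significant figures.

Δv = 10600 m/s

From Kepler's third law T² = 4π²r³/μ at r = 1.42×10^9 km, T = 10700 days = 10700 × 86400 s = 9.2448×10^8 s: μ = 4π²r³/T² = 1.32260×10^11 km³/s².
In km: r₁ = 1.85 × 1.496×10^8 = 2.7676×10^8 km; r₂ = 9.48 × 1.496×10^8 = 1.418208×10^9 km.
The Hohmann ellipse has a_t = (r₁ + r₂)/2 = 8.47484×10^8 km.
At r₁ the circular-orbit speed is v₁ = √(μ/r₁) = 21.86066 km/s.
Transfer-orbit speed at r₁ (v² = μ(2/r − 1/a)): v_p = √[μ(2/r₁ − 1/a_t)] = 28.27922 km/s.
First burn Δv₁ = |v_p − v₁| = 6.419 km/s.
At r₂, v₂ = √(μ/r₂) = 9.657 km/s.
Transfer-orbit speed at r₂: v_a = √[μ(2/r₂ − 1/a_t)] = 5.519 km/s.
Second burn Δv₂ = |v₂ − v_a| = 4.138 km/s.
Δv = Δv₁ + Δv₂ = 6.419 + 4.138 = 10.56 km/s.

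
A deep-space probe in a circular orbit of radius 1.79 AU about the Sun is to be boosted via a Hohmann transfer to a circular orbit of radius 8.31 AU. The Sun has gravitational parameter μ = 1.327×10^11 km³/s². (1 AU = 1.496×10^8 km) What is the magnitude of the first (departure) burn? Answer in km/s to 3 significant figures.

Δv₁ = 6.30 km/s

In km: r₁ = 1.79 × 1.496×10^8 = 2.67784×10^8 km; r₂ = 8.31 × 1.496×10^8 = 1.243176×10^9 km.
The Hohmann ellipse has a_t = (r₁ + r₂)/2 = 7.5548×10^8 km.
On the circular orbit at r = 2.67784×10^8 km, v_c = √(μ/r) = 22.261 km/s.
Transfer-orbit speed at the same r (vis-viva, a = a_t): v_t = √[μ(2/r − 1/a_t)] = 28.556 km/s.
Δv₁ = |v_t − v_c| = |28.556 − 22.261| = 6.295 km/s.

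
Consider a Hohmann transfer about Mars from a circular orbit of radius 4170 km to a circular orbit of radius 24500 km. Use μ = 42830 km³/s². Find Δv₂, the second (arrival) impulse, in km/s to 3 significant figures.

Semi-major axis of the transfer orbit: a_t = (4170 + 24500)/2 = 14335 km.
Circular speed at r = 24500 km: v_c = √(μ/r) = 1.3222 km/s.
Transfer-orbit speed at the same r (vis-viva, a = a_t): v_t = √[μ(2/r − 1/a_t)] = 0.71312 km/s.
Δv₂ = |v_t − v_c| = |0.71312 − 1.3222| = 0.6091 km/s.

Δv₂ = 0.609 km/s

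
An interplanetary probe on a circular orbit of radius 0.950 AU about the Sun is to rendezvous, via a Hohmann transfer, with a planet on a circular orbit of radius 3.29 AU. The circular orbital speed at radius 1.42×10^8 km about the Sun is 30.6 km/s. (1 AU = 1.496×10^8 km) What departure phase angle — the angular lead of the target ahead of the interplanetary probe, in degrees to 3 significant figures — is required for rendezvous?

From the circular-orbit relation v² = μ/r at r = 1.42×10^8 km: μ = v²r = (30.6)² × 1.42×10^8 = 1.32963×10^11 km³/s².
In km: r₁ = 0.950 × 1.496×10^8 = 1.4212×10^8 km; r₂ = 3.29 × 1.496×10^8 = 4.92184×10^8 km.
Semi-major axis of the transfer orbit: a_t = (1.4212×10^8 + 4.92184×10^8)/2 = 3.17152×10^8 km.
Transfer time t = π√(a_t³/μ) = 4.866×10^7 s.
The target's mean motion on its circular orbit is ω₂ = √(μ/r₂³) = 3.339×10^-8 rad/s.
Angle swept by the target during transfer: ω₂·t = 1.625 rad = 93.11°.
Arrival is 180° from departure on the ellipse, so φ = 180° − 93.11° = 86.9°.

φ = 86.9°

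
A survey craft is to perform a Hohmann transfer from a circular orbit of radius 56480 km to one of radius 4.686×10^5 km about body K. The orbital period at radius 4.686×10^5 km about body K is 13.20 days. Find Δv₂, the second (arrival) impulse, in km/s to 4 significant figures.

Δv₂ = 1.384 km/s

From Kepler's third law T² = 4π²r³/μ at r = 4.686×10^5 km, T = 13.20 days = 13.20 × 86400 s = 1.14048×10^6 s: μ = 4π²r³/T² = 3.12314×10^6 km³/s².
Semi-major axis of the transfer orbit: a_t = (56480 + 4.686×10^5)/2 = 2.6254×10^5 km.
On the circular orbit at r = 4.686×10^5 km, v_c = √(μ/r) = 2.5816 km/s.
Vis-viva on the transfer ellipse at r = 4.686×10^5 km gives v_t = √[μ(2/r − 1/a_t)] = 1.1974 km/s.
Δv₂ = |v_t − v_c| = |1.1974 − 2.5816| = 1.384 km/s.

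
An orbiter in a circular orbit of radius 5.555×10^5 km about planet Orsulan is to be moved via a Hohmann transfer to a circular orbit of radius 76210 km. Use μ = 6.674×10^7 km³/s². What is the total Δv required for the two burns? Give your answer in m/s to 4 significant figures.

Δv = 15230 m/s

Semi-major axis of the transfer orbit: a_t = (5.555×10^5 + 76210)/2 = 3.15855×10^5 km.
At r₁ the circular-orbit speed is v₁ = √(μ/r₁) = 10.961 km/s.
Transfer-orbit speed at r₁ (vis-viva equation): v_a = √[μ(2/r₁ − 1/a_t)] = 5.3841 km/s.
First burn Δv₁ = |v_a − v₁| = 5.577 km/s.
At r₂, v₂ = √(μ/r₂) = 29.593 km/s.
Transfer-orbit speed at r₂: v_p = √[μ(2/r₂ − 1/a_t)] = 39.245 km/s.
Second burn Δv₂ = |v₂ − v_p| = 9.652 km/s.
Total Δv = Δv₁ + Δv₂ = 15.23 km/s.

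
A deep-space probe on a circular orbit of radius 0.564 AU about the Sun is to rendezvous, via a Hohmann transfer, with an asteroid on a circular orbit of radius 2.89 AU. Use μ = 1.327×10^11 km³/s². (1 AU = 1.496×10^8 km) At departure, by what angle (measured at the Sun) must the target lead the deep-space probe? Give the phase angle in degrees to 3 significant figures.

φ = 96.8°

In km: r₁ = 0.564 × 1.496×10^8 = 8.43744×10^7 km; r₂ = 2.89 × 1.496×10^8 = 4.32344×10^8 km.
Semi-major axis of the transfer orbit: a_t = (8.43744×10^7 + 4.32344×10^8)/2 = 2.583592×10^8 km.
Transfer time t = π√(a_t³/μ) = 3.581379×10^7 s.
Target angular speed ω₂ = √(μ/r₂³) = 4.052204×10^-8 rad/s.
Angle swept by the target during transfer: ω₂·t = 1.451248 rad = 83.1504°.
Arrival is 180° from departure on the ellipse, so φ = 180° − 83.1504° = 96.8°.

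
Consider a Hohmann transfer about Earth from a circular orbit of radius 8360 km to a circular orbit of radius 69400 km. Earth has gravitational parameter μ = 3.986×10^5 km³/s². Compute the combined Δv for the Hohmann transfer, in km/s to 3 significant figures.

The Hohmann ellipse has a_t = (r₁ + r₂)/2 = 38880 km.
At r₁ the circular-orbit speed is v₁ = √(μ/r₁) = 6.9050 km/s.
Transfer-orbit speed at r₁ (vis-viva): v_p = √[μ(2/r₁ − 1/a_t)] = 9.2253 km/s.
First burn Δv₁ = |v_p − v₁| = 2.3203 km/s.
Circular speed at r₂: v₂ = √(μ/r₂) = 2.3966 km/s.
Transfer-orbit speed at r₂: v_a = √[μ(2/r₂ − 1/a_t)] = 1.1113 km/s.
Second burn Δv₂ = |v₂ − v_a| = 1.2853 km/s.
Δv = Δv₁ + Δv₂ = 2.3203 + 1.2853 = 3.606 km/s.

Δv = 3.61 km/s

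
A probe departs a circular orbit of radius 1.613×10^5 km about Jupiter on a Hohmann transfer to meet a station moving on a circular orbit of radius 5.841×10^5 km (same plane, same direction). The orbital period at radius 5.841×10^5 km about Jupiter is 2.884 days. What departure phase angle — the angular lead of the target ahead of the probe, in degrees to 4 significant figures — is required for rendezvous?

φ = 88.26°

From Kepler's third law T² = 4π²r³/μ at r = 5.841×10^5 km, T = 2.884 days = 2.884 × 86400 s = 2.491776×10^5 s: μ = 4π²r³/T² = 1.26708×10^8 km³/s².
The Hohmann ellipse has a_t = (r₁ + r₂)/2 = 3.727×10^5 km.
The half-period of the transfer ellipse is t = π√(a_t³/μ) = 63502.0 s.
The target's mean motion on its circular orbit is ω₂ = √(μ/r₂³) = 2.52157×10^-5 rad/s.
Angle swept by the target during transfer: ω₂·t = 1.6012 rad = 91.74°.
Arrival is 180° from departure on the ellipse, so φ = 180° − 91.74° = 88.26°.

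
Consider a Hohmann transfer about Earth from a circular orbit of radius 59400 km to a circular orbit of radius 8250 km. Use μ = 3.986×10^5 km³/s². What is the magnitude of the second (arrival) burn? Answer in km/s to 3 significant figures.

Δv₂ = 2.26 km/s

Semi-major axis of the transfer orbit: a_t = (59400 + 8250)/2 = 33825 km.
Circular speed at r = 8250 km: v_c = √(μ/r) = 6.951 km/s.
Vis-viva on the transfer ellipse at r = 8250 km gives v_t = √[μ(2/r − 1/a_t)] = 9.211 km/s.
Δv₂ = |v_t − v_c| = |9.211 − 6.951| = 2.260 km/s.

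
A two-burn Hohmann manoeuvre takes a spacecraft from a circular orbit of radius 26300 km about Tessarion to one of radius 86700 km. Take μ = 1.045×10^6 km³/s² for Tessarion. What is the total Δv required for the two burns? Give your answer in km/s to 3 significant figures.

The Hohmann ellipse has a_t = (r₁ + r₂)/2 = 56500 km.
Circular speed at r₁: v₁ = √(μ/r₁) = √(1.045×10^6/26300) = 6.303 km/s.
On the transfer ellipse at r₁, vis-viva gives v_p = √[μ(2/r₁ − 1/a_t)] = 7.808 km/s.
First burn Δv₁ = |v_p − v₁| = 1.505 km/s.
Circular speed at r₂: v₂ = √(μ/r₂) = 3.472 km/s.
Transfer-orbit speed at r₂: v_a = √[μ(2/r₂ − 1/a_t)] = 2.369 km/s.
Second burn Δv₂ = |v₂ − v_a| = 1.103 km/s.
Δv = Δv₁ + Δv₂ = 1.505 + 1.103 = 2.608 km/s.

Δv = 2.61 km/s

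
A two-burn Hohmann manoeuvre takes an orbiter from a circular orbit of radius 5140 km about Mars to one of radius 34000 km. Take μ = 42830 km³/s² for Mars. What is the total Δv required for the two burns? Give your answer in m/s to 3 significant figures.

The Hohmann ellipse has a_t = (r₁ + r₂)/2 = 19570 km.
At r₁ the circular-orbit speed is v₁ = √(μ/r₁) = 2.8866 km/s.
On the transfer ellipse at r₁, vis-viva gives v_p = √[μ(2/r₁ − 1/a_t)] = 3.8048 km/s.
First burn Δv₁ = |v_p − v₁| = 0.9182 km/s.
At r₂, v₂ = √(μ/r₂) = 1.1224 km/s.
Transfer-orbit speed at r₂: v_a = √[μ(2/r₂ − 1/a_t)] = 0.57520 km/s.
Second burn Δv₂ = |v₂ − v_a| = 0.5472 km/s.
Total Δv = Δv₁ + Δv₂ = 1.465 km/s.

Δv = 1470 m/s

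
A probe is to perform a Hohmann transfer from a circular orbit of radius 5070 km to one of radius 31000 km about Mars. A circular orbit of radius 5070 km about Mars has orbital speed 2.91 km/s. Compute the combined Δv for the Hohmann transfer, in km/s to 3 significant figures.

From the circular-orbit relation v² = μ/r at r = 5070 km: μ = v²r = (2.91)² × 5070 = 42933.3 km³/s².
The Hohmann ellipse has a_t = (r₁ + r₂)/2 = 18035 km.
At r₁ the circular-orbit speed is v₁ = √(μ/r₁) = 2.9100 km/s.
Transfer-orbit speed at r₁ (v² = μ(2/r − 1/a)): v_p = √[μ(2/r₁ − 1/a_t)] = 3.8152 km/s.
First burn Δv₁ = |v_p − v₁| = 0.9052 km/s.
At r₂, v₂ = √(μ/r₂) = 1.17684 km/s.
Transfer-orbit speed at r₂: v_a = √[μ(2/r₂ − 1/a_t)] = 0.623968 km/s.
Second burn Δv₂ = |v₂ − v_a| = 0.5529 km/s.
Δv = Δv₁ + Δv₂ = 0.9052 + 0.5529 = 1.458 km/s.

Δv = 1.46 km/s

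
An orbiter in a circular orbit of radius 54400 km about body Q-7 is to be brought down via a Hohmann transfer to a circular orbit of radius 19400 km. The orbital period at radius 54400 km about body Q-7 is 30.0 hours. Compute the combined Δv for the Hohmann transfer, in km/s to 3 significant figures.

Δv = 2.01 km/s

From Kepler's third law T² = 4π²r³/μ at r = 54400 km, T = 30.0 hours = 30.0 × 3600 s = 1.080×10^5 s: μ = 4π²r³/T² = 5.44890×10^5 km³/s².
Transfer-ellipse semi-major axis a_t = (r₁ + r₂)/2 = (54400 + 19400)/2 = 36900 km.
At r₁ the circular-orbit speed is v₁ = √(μ/r₁) = 3.1649 km/s.
Transfer-orbit speed at r₁ (v² = μ(2/r − 1/a)): v_a = √[μ(2/r₁ − 1/a_t)] = 2.2948 km/s.
First burn Δv₁ = |v_a − v₁| = 0.8701 km/s.
At r₂, v₂ = √(μ/r₂) = 5.300 km/s.
Transfer-orbit speed at r₂: v_p = √[μ(2/r₂ − 1/a_t)] = 6.435 km/s.
Second burn Δv₂ = |v₂ − v_p| = 1.135 km/s.
Δv = Δv₁ + Δv₂ = 0.8701 + 1.135 = 2.005 km/s.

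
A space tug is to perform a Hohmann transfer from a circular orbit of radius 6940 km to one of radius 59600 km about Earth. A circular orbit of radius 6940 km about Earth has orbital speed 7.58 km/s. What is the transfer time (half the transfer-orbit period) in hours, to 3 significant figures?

From the circular-orbit relation v² = μ/r at r = 6940 km: μ = v²r = (7.58)² × 6940 = 3.98747×10^5 km³/s².
Transfer-ellipse semi-major axis a_t = (r₁ + r₂)/2 = (6940 + 59600)/2 = 33270 km.
Half the transfer-orbit period gives t = π√(a_t³/μ) = 30190 s.
Converting: 30190 s ÷ 3600 s/hour = 8.39 hours.

t = 8.39 hours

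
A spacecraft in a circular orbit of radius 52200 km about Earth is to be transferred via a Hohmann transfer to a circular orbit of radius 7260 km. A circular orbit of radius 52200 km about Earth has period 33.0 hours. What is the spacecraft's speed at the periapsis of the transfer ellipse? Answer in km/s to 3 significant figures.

From Kepler's third law T² = 4π²r³/μ at r = 52200 km, T = 33.0 hours = 33.0 × 3600 s = 1.188×10^5 s: μ = 4π²r³/T² = 3.97867×10^5 km³/s².
The Hohmann ellipse has a_t = (r₁ + r₂)/2 = 29730 km.
At periapsis, r = 7260 km.
From the vis-viva equation, v = √[μ(2/r − 1/a_t)] = 9.809 km/s.

v = 9.81 km/s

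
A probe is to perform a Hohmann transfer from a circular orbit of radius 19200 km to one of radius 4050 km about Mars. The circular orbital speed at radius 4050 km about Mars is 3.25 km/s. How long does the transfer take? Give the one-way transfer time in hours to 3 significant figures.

t = 5.29 hours

From the circular-orbit relation v² = μ/r at r = 4050 km: μ = v²r = (3.25)² × 4050 = 42778.1 km³/s².
The Hohmann ellipse has a_t = (r₁ + r₂)/2 = 11625 km.
Transfer time t = π√(a_t³/μ) = π√((11625)³ / 42778.1) = 19040 s.
Converting: 19040 s ÷ 3600 s/hour = 5.29 hours.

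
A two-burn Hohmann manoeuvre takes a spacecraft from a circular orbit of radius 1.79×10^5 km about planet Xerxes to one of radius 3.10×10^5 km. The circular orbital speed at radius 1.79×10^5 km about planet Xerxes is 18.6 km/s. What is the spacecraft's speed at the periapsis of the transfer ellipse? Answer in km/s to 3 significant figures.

v = 20.9 km/s

From the circular-orbit relation v² = μ/r at r = 1.79×10^5 km: μ = v²r = (18.6)² × 1.79×10^5 = 6.19268×10^7 km³/s².
Semi-major axis of the transfer orbit: a_t = (1.790×10^5 + 3.100×10^5)/2 = 2.445×10^5 km.
At periapsis, r = 1.790×10^5 km.
Applying v² = μ(2/r − 1/a_t): v = 20.94 km/s.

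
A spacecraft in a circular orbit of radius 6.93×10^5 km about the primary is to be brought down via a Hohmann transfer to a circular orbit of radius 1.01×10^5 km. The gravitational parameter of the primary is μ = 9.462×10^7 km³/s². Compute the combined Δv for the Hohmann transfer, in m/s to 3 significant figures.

Δv = 15600 m/s

The Hohmann ellipse has a_t = (r₁ + r₂)/2 = 3.970×10^5 km.
At r₁ the circular-orbit speed is v₁ = √(μ/r₁) = 11.685 km/s.
On the transfer ellipse at r₁, v² = μ(2/r − 1/a) gives v_a = √[μ(2/r₁ − 1/a_t)] = 5.8937 km/s.
First burn Δv₁ = |v_a − v₁| = 5.791 km/s.
At r₂, v₂ = √(μ/r₂) = 30.608 km/s.
Transfer-orbit speed at r₂: v_p = √[μ(2/r₂ − 1/a_t)] = 40.439 km/s.
Second burn Δv₂ = |v₂ − v_p| = 9.831 km/s.
Total Δv = Δv₁ + Δv₂ = 15.62 km/s.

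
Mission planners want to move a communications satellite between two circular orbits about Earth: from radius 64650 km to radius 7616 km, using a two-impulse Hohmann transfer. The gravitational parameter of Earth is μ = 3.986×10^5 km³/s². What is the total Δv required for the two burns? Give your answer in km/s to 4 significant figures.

Δv = 3.786 km/s

Transfer-ellipse semi-major axis a_t = (r₁ + r₂)/2 = (64650 + 7616)/2 = 36133 km.
Circular speed at r₁: v₁ = √(μ/r₁) = √(3.986×10^5/64650) = 2.48304 km/s.
On the transfer ellipse at r₁, v² = μ(2/r − 1/a) gives v_a = √[μ(2/r₁ − 1/a_t)] = 1.13998 km/s.
First burn Δv₁ = |v_a − v₁| = 1.3431 km/s.
Circular speed at r₂: v₂ = √(μ/r₂) = 7.2344 km/s.
Transfer-orbit speed at r₂: v_p = √[μ(2/r₂ − 1/a_t)] = 9.6769 km/s.
Second burn Δv₂ = |v₂ − v_p| = 2.4425 km/s.
Total Δv = Δv₁ + Δv₂ = 3.786 km/s.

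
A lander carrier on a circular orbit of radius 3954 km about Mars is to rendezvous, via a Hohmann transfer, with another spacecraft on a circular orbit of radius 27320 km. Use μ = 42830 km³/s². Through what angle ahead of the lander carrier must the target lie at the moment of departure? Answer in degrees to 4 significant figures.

φ = 102.1°

Transfer-ellipse semi-major axis a_t = (r₁ + r₂)/2 = (3954 + 27320)/2 = 15637 km.
The half-period of the transfer ellipse is t = π√(a_t³/μ) = 29682.9 s.
Target angular speed ω₂ = √(μ/r₂³) = 4.58303×10^-5 rad/s.
Angle swept by the target during transfer: ω₂·t = 1.36038 rad = 77.94°.
The lander carrier traverses 180° on the transfer ellipse, so the target must lead by 180° − 77.94° = 102.1°.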